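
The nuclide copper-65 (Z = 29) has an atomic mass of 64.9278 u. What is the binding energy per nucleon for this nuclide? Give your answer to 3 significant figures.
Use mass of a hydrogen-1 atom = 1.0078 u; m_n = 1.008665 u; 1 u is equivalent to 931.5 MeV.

With 29 protons and 36 neutrons (A = 65):
Σm = 29·m(¹H) + 36·m_n = 29.2262 + 36.311940 = 65.538140 u
Mass defect Δm = 65.538140 − 64.9278 = 0.610340 u
Binding energy = Δm·c² = 0.610340 × 931.5 MeV/u = 568.532 MeV
Per nucleon: 568.532 / 65 = 8.747 MeV

8.75 MeV/nucleon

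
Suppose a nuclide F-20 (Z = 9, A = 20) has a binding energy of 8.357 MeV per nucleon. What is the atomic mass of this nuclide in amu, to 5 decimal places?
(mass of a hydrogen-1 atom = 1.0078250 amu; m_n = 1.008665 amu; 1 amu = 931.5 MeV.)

Total binding energy = 20 × 8.357 = 167.140 MeV
Mass defect = 167.140 MeV / (931.5 MeV/amu) = 0.1794310 amu
Constituent mass = 9(1.0078250) + 11(1.008665) = 20.1657400 amu
Atomic mass = 20.1657400 − 0.1794310 = 19.9863090 amu ≈ 19.98631 amu (to 5 decimal places)

19.98631 amu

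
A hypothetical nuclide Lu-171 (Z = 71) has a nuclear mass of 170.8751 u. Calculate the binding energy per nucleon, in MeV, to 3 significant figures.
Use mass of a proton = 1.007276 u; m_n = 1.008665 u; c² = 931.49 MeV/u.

The nucleus contains 71 protons and 171 − 71 = 100 neutrons.
Σm = 71·m_p + 100·m_n = 71.516596 + 100.866500 = 172.383096 u
Δm = 172.383096 − 170.8751 = 1.507996 u
Binding energy = Δm·c² = 1.507996 × 931.49 MeV/u = 1404.68 MeV
BE/A = 1404.68 MeV / 171 = 8.2145 MeV/nucleon

8.21 MeV/nucleon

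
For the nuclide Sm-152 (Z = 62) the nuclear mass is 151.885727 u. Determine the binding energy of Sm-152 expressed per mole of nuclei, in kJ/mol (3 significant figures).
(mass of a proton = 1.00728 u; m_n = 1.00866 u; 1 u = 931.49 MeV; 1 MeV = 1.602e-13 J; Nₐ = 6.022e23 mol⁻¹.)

Z = 62, so N = A − Z = 152 − 62 = 90.
Σm = 62·m_p + 90·m_n = 62.45136 + 90.77940 = 153.23076 u
The mass defect is 153.23076 − 151.885727 = 1.345033 u.
Converting to energy: 1.345033 u × 931.49 MeV/u = 1252.88 MeV
Per nucleus in joules: 1252.88 MeV × 1.602e-13 J/MeV = 2.0071e-10 J
Per mole: 2.0071e-10 J × 6.022e23 mol⁻¹ = 1.2087e+14 J/mol

1.21e+11 kJ/mol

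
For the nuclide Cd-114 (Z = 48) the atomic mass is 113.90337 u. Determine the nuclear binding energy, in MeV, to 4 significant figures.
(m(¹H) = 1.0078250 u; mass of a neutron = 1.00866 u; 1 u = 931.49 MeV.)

972.3 MeV

Total constituent mass: 48 × 1.0078250 + 66 × 1.00866 = 114.9471600 u
Mass defect Δm = 114.9471600 − 113.90337 = 1.0437900 u
Binding energy = Δm·c² = 1.0437900 × 931.49 MeV/u = 972.280 MeV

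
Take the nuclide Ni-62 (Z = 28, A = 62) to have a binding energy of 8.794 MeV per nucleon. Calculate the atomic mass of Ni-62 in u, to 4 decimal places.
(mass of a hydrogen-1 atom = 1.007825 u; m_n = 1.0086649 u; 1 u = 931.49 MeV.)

61.9284 u

Total binding energy = 62 × 8.794 = 545.228 MeV
Mass defect = 545.228 MeV / (931.49 MeV/u) = 0.585329 u
Constituent mass = 28(1.007825) + 34(1.0086649) = 62.5137066 u
Atomic mass = 62.5137066 − 0.585329 = 61.9283776 u ≈ 61.9284 u (to 4 decimal places)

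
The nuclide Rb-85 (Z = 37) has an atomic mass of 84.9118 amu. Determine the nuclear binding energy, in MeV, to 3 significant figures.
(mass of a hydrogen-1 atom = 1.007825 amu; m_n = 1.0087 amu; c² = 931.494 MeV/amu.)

The nucleus contains 37 protons and 85 − 37 = 48 neutrons.
Σm = 37·m(¹H) + 48·m_n = 37.289525 + 48.4176 = 85.707125 amu
Δm = 85.707125 − 84.9118 = 0.795325 amu
Binding energy = Δm·c² = 0.795325 × 931.494 MeV/amu = 740.840 MeV

741 MeV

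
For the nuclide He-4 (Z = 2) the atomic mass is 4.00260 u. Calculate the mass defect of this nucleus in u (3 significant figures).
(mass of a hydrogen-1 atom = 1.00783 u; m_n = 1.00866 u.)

Z = 2, so N = A − Z = 4 − 2 = 2.
Total constituent mass: 2 × 1.00783 + 2 × 1.00866 = 4.03298 u
Mass defect Δm = 4.03298 − 4.00260 = 0.03038 u

0.0304 u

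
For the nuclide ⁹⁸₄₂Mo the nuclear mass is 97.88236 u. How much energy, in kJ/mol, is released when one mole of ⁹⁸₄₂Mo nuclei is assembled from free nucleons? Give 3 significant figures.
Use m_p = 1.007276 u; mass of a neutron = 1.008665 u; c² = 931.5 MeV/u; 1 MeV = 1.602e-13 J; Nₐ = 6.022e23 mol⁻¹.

Σm = 42·m_p + 56·m_n = 42.305592 + 56.485240 = 98.790832 u
The mass defect is 98.790832 − 97.88236 = 0.908472 u.
Converting to energy: 0.908472 u × 931.5 MeV/u = 846.242 MeV
Per nucleus in joules: 846.242 MeV × 1.602e-13 J/MeV = 1.3557e-10 J
Per mole: 1.3557e-10 J × 6.022e23 mol⁻¹ = 8.1640e+13 J/mol

8.16e+10 kJ/mol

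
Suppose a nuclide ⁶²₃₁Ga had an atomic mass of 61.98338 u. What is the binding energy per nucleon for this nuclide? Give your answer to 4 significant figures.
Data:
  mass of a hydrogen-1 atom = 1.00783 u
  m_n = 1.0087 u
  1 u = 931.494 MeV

7.948 MeV/nucleon

Σm = 31·m(¹H) + 31·m_n = 31.24273 + 31.2697 = 62.51243 u
Mass defect Δm = 62.51243 − 61.98338 = 0.52905 u
E_B = 0.52905 × 931.494 = 492.8069 MeV
Per nucleon: 492.8069 / 62 = 7.948 MeV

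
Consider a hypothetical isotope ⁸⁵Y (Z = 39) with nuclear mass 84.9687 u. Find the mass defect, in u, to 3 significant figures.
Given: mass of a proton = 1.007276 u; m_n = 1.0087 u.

0.715 u

With 39 protons and 46 neutrons (A = 85):
Total constituent mass: 39 × 1.007276 + 46 × 1.0087 = 85.683964 u
The mass defect is 85.683964 − 84.9687 = 0.715264 u.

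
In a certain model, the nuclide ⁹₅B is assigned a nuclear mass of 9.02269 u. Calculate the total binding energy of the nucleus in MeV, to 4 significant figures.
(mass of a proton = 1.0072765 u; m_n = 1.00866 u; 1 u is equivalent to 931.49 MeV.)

45.02 MeV

The nucleus contains 5 protons and 9 − 5 = 4 neutrons.
Mass of separated nucleons = 5(1.0072765) + 4(1.00866) = 5.0363825 + 4.03464 = 9.0710225 u
Δm = 9.0710225 − 9.02269 = 0.0483325 u
Converting to energy: 0.0483325 u × 931.49 MeV/u = 45.0212 MeV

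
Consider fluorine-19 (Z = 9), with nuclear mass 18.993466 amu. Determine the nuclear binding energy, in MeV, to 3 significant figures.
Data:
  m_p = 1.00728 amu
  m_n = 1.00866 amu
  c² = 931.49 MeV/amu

148 MeV

The nucleus contains 9 protons and 19 − 9 = 10 neutrons.
Σm = 9·m_p + 10·m_n = 9.06552 + 10.08660 = 19.15212 amu
Δm = 19.15212 − 18.993466 = 0.158654 amu
Binding energy = Δm·c² = 0.158654 × 931.49 MeV/amu = 147.785 MeV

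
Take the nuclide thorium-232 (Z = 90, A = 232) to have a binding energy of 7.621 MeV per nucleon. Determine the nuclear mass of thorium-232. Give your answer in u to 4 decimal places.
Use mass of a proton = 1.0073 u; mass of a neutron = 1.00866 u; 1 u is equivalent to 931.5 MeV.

231.9886 u

Total binding energy = 232 × 7.621 = 1768.072 MeV
Mass defect = 1768.072 MeV / (931.5 MeV/u) = 1.898091 u
Constituent mass = 90(1.0073) + 142(1.00866) = 233.88672 u
Nuclear mass = 233.88672 − 1.898091 = 231.988629 u ≈ 231.9886 u (to 4 decimal places)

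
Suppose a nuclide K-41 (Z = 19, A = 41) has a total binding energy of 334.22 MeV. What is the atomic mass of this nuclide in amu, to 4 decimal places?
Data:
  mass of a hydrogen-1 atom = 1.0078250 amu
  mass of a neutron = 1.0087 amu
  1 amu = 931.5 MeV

Mass defect = 334.22 MeV / (931.5 MeV/amu) = 0.358798 amu
Constituent mass = 19(1.0078250) + 22(1.0087) = 41.3400750 amu
Atomic mass = 41.3400750 − 0.358798 = 40.9812770 amu ≈ 40.9813 amu (to 4 decimal places)

40.9813 amu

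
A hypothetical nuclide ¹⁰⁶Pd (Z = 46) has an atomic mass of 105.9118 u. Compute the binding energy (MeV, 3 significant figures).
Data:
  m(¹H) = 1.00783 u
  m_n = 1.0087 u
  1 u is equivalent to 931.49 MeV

The nucleus contains 46 protons and 106 − 46 = 60 neutrons.
Σm = 46·m(¹H) + 60·m_n = 46.36018 + 60.5220 = 106.88218 u
Δm = 106.88218 − 105.9118 = 0.97038 u
E_B = 0.97038 × 931.49 = 903.899 MeV

904 MeV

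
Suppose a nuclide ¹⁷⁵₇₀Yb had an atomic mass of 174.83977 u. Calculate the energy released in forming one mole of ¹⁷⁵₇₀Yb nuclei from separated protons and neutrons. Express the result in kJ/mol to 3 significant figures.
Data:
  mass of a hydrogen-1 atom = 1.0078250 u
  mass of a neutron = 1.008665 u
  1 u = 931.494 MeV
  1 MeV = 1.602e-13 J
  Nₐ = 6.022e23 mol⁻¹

Mass of separated nucleons = 70(1.0078250) + 105(1.008665) = 70.5477500 + 105.909825 = 176.4575750 u
The mass defect is 176.4575750 − 174.83977 = 1.6178050 u.
E_B = 1.6178050 × 931.494 = 1506.98 MeV
Per nucleus in joules: 1506.98 MeV × 1.602e-13 J/MeV = 2.4142e-10 J
Per mole: 2.4142e-10 J × 6.022e23 mol⁻¹ = 1.4538e+14 J/mol

1.45e+11 kJ/mol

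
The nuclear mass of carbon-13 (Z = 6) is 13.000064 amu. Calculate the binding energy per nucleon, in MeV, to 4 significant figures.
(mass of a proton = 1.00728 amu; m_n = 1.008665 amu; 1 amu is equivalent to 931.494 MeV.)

The nucleus contains 6 protons and 13 − 6 = 7 neutrons.
Mass of separated nucleons = 6(1.00728) + 7(1.008665) = 6.04368 + 7.060655 = 13.104335 amu
Mass defect Δm = 13.104335 − 13.000064 = 0.104271 amu
Converting to energy: 0.104271 amu × 931.494 MeV/amu = 97.1278 MeV
Per nucleon: 97.1278 / 13 = 7.471 MeV

7.471 MeV/nucleon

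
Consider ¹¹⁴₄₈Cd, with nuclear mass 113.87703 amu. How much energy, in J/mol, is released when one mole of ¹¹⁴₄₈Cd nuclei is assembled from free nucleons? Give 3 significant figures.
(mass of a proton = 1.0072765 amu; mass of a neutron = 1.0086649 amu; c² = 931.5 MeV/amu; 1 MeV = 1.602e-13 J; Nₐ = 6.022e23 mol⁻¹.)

9.38e+13 J/mol

The nucleus contains 48 protons and 114 − 48 = 66 neutrons.
Σm = 48·m_p + 66·m_n = 48.3492720 + 66.5718834 = 114.9211554 amu
Δm = 114.9211554 − 113.87703 = 1.0441254 amu
E_B = 1.0441254 × 931.5 = 972.603 MeV
Per nucleus in joules: 972.603 MeV × 1.602e-13 J/MeV = 1.5581e-10 J
Per mole: 1.5581e-10 J × 6.022e23 mol⁻¹ = 9.3829e+13 J/mol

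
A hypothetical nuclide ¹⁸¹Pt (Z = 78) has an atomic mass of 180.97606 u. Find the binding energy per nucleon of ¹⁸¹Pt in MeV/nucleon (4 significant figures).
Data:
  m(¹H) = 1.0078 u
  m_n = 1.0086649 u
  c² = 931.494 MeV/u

7.847 MeV/nucleon

Total constituent mass: 78 × 1.0078 + 103 × 1.0086649 = 182.5008847 u
The mass defect is 182.5008847 − 180.97606 = 1.5248247 u.
E_B = 1.5248247 × 931.494 = 1420.37 MeV
Dividing by A = 181 gives 7.847 MeV per nucleon.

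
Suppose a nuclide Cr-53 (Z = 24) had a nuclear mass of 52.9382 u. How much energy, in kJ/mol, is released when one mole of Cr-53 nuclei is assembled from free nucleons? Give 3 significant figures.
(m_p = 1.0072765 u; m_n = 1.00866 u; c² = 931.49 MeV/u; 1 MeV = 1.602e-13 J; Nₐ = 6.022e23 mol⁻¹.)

4.38e+10 kJ/mol

Σm = 24·m_p + 29·m_n = 24.1746360 + 29.25114 = 53.4257760 u
Mass defect Δm = 53.4257760 − 52.9382 = 0.4875760 u
Converting to energy: 0.4875760 u × 931.49 MeV/u = 454.172 MeV
Per nucleus in joules: 454.172 MeV × 1.602e-13 J/MeV = 7.2758e-11 J
Per mole: 7.2758e-11 J × 6.022e23 mol⁻¹ = 4.3815e+13 J/mol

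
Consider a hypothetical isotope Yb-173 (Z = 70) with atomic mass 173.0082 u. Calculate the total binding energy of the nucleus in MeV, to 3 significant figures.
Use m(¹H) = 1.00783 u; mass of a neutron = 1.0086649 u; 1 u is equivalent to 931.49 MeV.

The nucleus contains 70 protons and 173 − 70 = 103 neutrons.
Total constituent mass: 70 × 1.00783 + 103 × 1.0086649 = 174.4405847 u
Δm = 174.4405847 − 173.0082 = 1.4323847 u
E_B = 1.4323847 × 931.49 = 1334.25 MeV

1330 MeV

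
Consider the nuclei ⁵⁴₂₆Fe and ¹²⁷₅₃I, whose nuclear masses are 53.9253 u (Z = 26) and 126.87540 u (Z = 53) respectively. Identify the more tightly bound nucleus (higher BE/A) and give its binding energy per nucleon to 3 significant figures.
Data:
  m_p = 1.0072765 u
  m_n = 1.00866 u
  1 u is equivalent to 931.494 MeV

⁵⁴₂₆Fe; 8.73 MeV/nucleon

⁵⁴₂₆Fe: Σm = 26(1.0072765) + 28(1.00866) = 54.4316690 u; Δm = 0.5063690 u; E_B = 471.68 MeV; E_B/A = 8.7348 MeV
¹²⁷₅₃I: Σm = 53(1.0072765) + 74(1.00866) = 128.0264945 u; Δm = 1.1510945 u; E_B = 1072.2 MeV; E_B/A = 8.443 MeV
⁵⁴₂₆Fe has the higher binding energy per nucleon, so it is the more tightly bound nucleus.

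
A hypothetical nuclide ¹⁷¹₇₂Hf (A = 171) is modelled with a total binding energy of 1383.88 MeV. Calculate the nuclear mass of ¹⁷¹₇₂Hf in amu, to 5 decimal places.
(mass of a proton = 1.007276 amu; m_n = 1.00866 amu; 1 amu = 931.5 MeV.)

Mass defect = 1383.88 MeV / (931.5 MeV/amu) = 1.4856468 amu
Constituent mass = 72(1.007276) + 99(1.00866) = 172.381212 amu
Nuclear mass = 172.381212 − 1.4856468 = 170.8955652 amu ≈ 170.89557 amu (to 5 decimal places)

170.89557 amu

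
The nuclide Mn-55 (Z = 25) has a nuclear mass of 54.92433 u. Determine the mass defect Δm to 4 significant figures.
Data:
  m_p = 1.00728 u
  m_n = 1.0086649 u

0.5176 u

Total constituent mass: 25 × 1.00728 + 30 × 1.0086649 = 55.4419470 u
The mass defect is 55.4419470 − 54.92433 = 0.5176170 u.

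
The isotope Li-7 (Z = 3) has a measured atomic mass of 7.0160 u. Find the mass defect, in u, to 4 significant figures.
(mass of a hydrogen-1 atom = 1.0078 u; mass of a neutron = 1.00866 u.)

Mass of separated nucleons = 3(1.0078) + 4(1.00866) = 3.0234 + 4.03464 = 7.05804 u
The mass defect is 7.05804 − 7.0160 = 0.04204 u.

0.04204 u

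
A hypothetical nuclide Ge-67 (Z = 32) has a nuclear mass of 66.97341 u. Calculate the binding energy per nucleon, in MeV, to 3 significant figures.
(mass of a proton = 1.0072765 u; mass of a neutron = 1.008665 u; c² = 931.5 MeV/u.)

7.82 MeV/nucleon

With 32 protons and 35 neutrons (A = 67):
Total constituent mass: 32 × 1.0072765 + 35 × 1.008665 = 67.5361230 u
Mass defect Δm = 67.5361230 − 66.97341 = 0.5627130 u
Binding energy = Δm·c² = 0.5627130 × 931.5 MeV/u = 524.167 MeV
Per nucleon: 524.167 / 67 = 7.823 MeV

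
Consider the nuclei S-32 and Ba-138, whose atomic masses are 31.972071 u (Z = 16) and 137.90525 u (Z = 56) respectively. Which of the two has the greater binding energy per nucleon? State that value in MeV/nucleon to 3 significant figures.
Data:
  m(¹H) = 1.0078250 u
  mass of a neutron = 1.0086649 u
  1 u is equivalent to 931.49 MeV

S-32; 8.49 MeV/nucleon

S-32: Σm = 16(1.0078250) + 16(1.0086649) = 32.2638384 u; Δm = 0.2917674 u; E_B = 271.78 MeV; E_B/A = 8.493 MeV
Ba-138: Σm = 56(1.0078250) + 82(1.0086649) = 139.1487218 u; Δm = 1.2434718 u; E_B = 1158.3 MeV; E_B/A = 8.393 MeV
S-32 has the higher binding energy per nucleon, so it is the more tightly bound nucleus.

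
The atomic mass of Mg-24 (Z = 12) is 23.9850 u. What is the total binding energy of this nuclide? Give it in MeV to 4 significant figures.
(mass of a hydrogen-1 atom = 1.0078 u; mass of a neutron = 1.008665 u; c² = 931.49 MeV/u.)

Z = 12, so N = A − Z = 24 − 12 = 12.
Total constituent mass: 12 × 1.0078 + 12 × 1.008665 = 24.197580 u
The mass defect is 24.197580 − 23.9850 = 0.212580 u.
E_B = 0.212580 × 931.49 = 198.016 MeV

198.0 MeV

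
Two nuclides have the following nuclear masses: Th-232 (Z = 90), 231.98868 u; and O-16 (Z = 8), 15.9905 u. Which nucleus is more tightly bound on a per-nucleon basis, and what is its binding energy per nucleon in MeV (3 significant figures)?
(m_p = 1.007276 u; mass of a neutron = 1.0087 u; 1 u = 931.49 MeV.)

O-16; 7.99 MeV/nucleon

Th-232: Σm = 90(1.007276) + 142(1.0087) = 233.890240 u; Δm = 1.901560 u; E_B = 1771.28 MeV; E_B/A = 7.6348 MeV
O-16: Σm = 8(1.007276) + 8(1.0087) = 16.127808 u; Δm = 0.137308 u; E_B = 127.90 MeV; E_B/A = 7.994 MeV
O-16 has the higher binding energy per nucleon, so it is the more tightly bound nucleus.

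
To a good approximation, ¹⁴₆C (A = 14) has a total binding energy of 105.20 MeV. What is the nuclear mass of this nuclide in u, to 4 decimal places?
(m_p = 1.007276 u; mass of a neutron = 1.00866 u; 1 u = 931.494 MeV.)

Mass defect = 105.20 MeV / (931.494 MeV/u) = 0.112937 u
Constituent mass = 6(1.007276) + 8(1.00866) = 14.112936 u
Nuclear mass = 14.112936 − 0.112937 = 13.999999 u ≈ 14.0000 u (to 4 decimal places)

14.0000 u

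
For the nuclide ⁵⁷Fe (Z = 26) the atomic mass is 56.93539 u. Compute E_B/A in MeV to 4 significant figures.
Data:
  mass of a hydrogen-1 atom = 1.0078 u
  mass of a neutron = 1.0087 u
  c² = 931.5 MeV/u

8.778 MeV/nucleon

The nucleus contains 26 protons and 57 − 26 = 31 neutrons.
Total constituent mass: 26 × 1.0078 + 31 × 1.0087 = 57.4725 u
The mass defect is 57.4725 − 56.93539 = 0.53711 u.
Binding energy = Δm·c² = 0.53711 × 931.5 MeV/u = 500.318 MeV
Per nucleon: 500.318 / 57 = 8.778 MeV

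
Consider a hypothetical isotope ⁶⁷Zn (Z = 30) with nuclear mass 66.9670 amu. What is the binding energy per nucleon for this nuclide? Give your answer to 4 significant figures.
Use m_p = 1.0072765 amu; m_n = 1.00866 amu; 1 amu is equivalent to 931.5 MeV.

With 30 protons and 37 neutrons (A = 67):
Mass of separated nucleons = 30(1.0072765) + 37(1.00866) = 30.2182950 + 37.32042 = 67.5387150 amu
Mass defect Δm = 67.5387150 − 66.9670 = 0.5717150 amu
Converting to energy: 0.5717150 amu × 931.5 MeV/amu = 532.553 MeV
BE/A = 532.553 MeV / 67 = 7.949 MeV/nucleon

7.949 MeV/nucleon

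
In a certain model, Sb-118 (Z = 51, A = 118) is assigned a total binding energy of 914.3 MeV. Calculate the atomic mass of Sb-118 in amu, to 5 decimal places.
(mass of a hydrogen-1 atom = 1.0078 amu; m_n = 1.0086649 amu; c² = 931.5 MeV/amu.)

Mass defect = 914.3 MeV / (931.5 MeV/amu) = 0.9815352 amu
Constituent mass = 51(1.0078) + 67(1.0086649) = 118.9783483 amu
Atomic mass = 118.9783483 − 0.9815352 = 117.9968131 amu ≈ 117.99681 amu (to 5 decimal places)

117.99681 amu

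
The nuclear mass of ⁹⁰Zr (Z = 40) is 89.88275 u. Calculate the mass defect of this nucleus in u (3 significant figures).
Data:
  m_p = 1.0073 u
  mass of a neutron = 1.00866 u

0.842 u

Z = 40, so N = A − Z = 90 − 40 = 50.
Total constituent mass: 40 × 1.0073 + 50 × 1.00866 = 90.72500 u
Mass defect Δm = 90.72500 − 89.88275 = 0.84225 u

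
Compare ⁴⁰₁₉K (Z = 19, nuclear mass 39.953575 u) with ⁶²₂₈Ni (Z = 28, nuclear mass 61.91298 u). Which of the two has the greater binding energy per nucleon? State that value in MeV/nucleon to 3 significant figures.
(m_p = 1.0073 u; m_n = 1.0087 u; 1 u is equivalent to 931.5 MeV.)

⁶²₂₈Ni; 8.82 MeV/nucleon

⁴⁰₁₉K: Σm = 19(1.0073) + 21(1.0087) = 40.3214 u; Δm = 0.367825 u; E_B = 342.63 MeV; E_B/A = 8.566 MeV
⁶²₂₈Ni: Σm = 28(1.0073) + 34(1.0087) = 62.5002 u; Δm = 0.58722 u; E_B = 547.00 MeV; E_B/A = 8.823 MeV
⁶²₂₈Ni has the higher binding energy per nucleon, so it is the more tightly bound nucleus.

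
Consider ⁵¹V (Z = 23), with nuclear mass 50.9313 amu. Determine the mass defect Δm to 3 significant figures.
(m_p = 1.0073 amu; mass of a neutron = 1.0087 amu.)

The nucleus contains 23 protons and 51 − 23 = 28 neutrons.
Total constituent mass: 23 × 1.0073 + 28 × 1.0087 = 51.4115 amu
Δm = 51.4115 − 50.9313 = 0.4802 amu

0.480 amu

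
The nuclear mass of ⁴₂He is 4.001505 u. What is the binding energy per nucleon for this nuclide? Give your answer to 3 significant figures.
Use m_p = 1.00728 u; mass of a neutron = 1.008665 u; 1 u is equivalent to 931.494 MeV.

7.08 MeV/nucleon

Z = 2, so N = A − Z = 4 − 2 = 2.
Σm = 2·m_p + 2·m_n = 2.01456 + 2.017330 = 4.031890 u
Δm = 4.031890 − 4.001505 = 0.030385 u
Binding energy = Δm·c² = 0.030385 × 931.494 MeV/u = 28.3034 MeV
Dividing by A = 4 gives 7.076 MeV per nucleon.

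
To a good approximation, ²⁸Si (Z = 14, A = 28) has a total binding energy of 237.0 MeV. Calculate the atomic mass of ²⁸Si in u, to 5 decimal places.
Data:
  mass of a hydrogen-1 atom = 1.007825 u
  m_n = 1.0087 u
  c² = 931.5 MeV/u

Mass defect = 237.0 MeV / (931.5 MeV/u) = 0.2544283 u
Constituent mass = 14(1.007825) + 14(1.0087) = 28.231350 u
Atomic mass = 28.231350 − 0.2544283 = 27.9769217 u ≈ 27.97692 u (to 5 decimal places)

27.97692 u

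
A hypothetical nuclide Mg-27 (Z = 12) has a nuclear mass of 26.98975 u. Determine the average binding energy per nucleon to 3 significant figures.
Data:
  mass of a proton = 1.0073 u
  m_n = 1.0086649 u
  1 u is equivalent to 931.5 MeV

The nucleus contains 12 protons and 27 − 12 = 15 neutrons.
Σm = 12·m_p + 15·m_n = 12.0876 + 15.1299735 = 27.2175735 u
Mass defect Δm = 27.2175735 − 26.98975 = 0.2278235 u
Converting to energy: 0.2278235 u × 931.5 MeV/u = 212.218 MeV
BE/A = 212.218 MeV / 27 = 7.860 MeV/nucleon

7.86 MeV/nucleon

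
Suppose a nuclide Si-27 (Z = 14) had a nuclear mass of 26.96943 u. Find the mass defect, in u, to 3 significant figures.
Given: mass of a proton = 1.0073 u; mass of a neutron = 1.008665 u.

0.245 u

Total constituent mass: 14 × 1.0073 + 13 × 1.008665 = 27.214845 u
Δm = 27.214845 − 26.96943 = 0.245415 u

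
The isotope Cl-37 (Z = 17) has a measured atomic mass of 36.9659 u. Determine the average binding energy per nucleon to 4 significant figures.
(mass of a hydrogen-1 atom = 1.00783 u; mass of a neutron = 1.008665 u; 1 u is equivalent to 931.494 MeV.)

8.573 MeV/nucleon

With 17 protons and 20 neutrons (A = 37):
Mass of separated nucleons = 17(1.00783) + 20(1.008665) = 17.13311 + 20.173300 = 37.306410 u
The mass defect is 37.306410 − 36.9659 = 0.340510 u.
E_B = 0.340510 × 931.494 = 317.183 MeV
Dividing by A = 37 gives 8.573 MeV per nucleon.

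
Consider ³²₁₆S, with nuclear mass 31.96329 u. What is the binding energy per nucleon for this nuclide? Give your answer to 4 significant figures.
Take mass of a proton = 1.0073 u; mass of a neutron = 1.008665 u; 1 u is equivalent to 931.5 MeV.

8.504 MeV/nucleon

With 16 protons and 16 neutrons (A = 32):
Total constituent mass: 16 × 1.0073 + 16 × 1.008665 = 32.255440 u
Δm = 32.255440 − 31.96329 = 0.292150 u
E_B = 0.292150 × 931.5 = 272.138 MeV
BE/A = 272.138 MeV / 32 = 8.504 MeV/nucleon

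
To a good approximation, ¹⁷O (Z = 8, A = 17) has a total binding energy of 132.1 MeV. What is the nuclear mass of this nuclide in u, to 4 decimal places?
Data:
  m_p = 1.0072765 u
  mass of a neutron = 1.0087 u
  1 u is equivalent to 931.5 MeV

16.9947 u

Mass defect = 132.1 MeV / (931.5 MeV/u) = 0.141814 u
Constituent mass = 8(1.0072765) + 9(1.0087) = 17.1365120 u
Nuclear mass = 17.1365120 − 0.141814 = 16.9946980 u ≈ 16.9947 u (to 4 decimal places)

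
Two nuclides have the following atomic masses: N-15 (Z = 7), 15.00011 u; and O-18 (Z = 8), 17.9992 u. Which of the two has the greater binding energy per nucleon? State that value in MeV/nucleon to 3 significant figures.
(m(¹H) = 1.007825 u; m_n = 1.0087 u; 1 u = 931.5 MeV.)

O-18; 7.78 MeV/nucleon

N-15: Σm = 7(1.007825) + 8(1.0087) = 15.124375 u; Δm = 0.124265 u; E_B = 115.75 MeV; E_B/A = 7.717 MeV
O-18: Σm = 8(1.007825) + 10(1.0087) = 18.149600 u; Δm = 0.150400 u; E_B = 140.10 MeV; E_B/A = 7.783 MeV
O-18 has the higher binding energy per nucleon, so it is the more tightly bound nucleus.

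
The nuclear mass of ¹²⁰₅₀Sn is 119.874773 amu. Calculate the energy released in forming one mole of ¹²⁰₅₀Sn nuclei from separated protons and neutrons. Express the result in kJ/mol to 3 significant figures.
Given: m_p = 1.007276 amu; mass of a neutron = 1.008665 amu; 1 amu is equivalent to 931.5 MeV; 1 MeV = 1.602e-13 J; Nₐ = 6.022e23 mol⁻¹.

The nucleus contains 50 protons and 120 − 50 = 70 neutrons.
Total constituent mass: 50 × 1.007276 + 70 × 1.008665 = 120.970350 amu
Mass defect Δm = 120.970350 − 119.874773 = 1.095577 amu
Binding energy = Δm·c² = 1.095577 × 931.5 MeV/amu = 1020.53 MeV
Per nucleus in joules: 1020.53 MeV × 1.602e-13 J/MeV = 1.6349e-10 J
Per mole: 1.6349e-10 J × 6.022e23 mol⁻¹ = 9.8454e+13 J/mol

9.85e+10 kJ/mol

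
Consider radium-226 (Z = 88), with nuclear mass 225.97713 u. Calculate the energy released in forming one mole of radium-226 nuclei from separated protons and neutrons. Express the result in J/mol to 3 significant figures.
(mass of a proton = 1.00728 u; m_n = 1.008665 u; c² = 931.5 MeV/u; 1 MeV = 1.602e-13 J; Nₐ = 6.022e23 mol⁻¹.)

1.67e+14 J/mol

Z = 88, so N = A − Z = 226 − 88 = 138.
Σm = 88·m_p + 138·m_n = 88.64064 + 139.195770 = 227.836410 u
Mass defect Δm = 227.836410 − 225.97713 = 1.859280 u
Binding energy = Δm·c² = 1.859280 × 931.5 MeV/u = 1731.92 MeV
Per nucleus in joules: 1731.92 MeV × 1.602e-13 J/MeV = 2.7745e-10 J
Per mole: 2.7745e-10 J × 6.022e23 mol⁻¹ = 1.6708e+14 J/mol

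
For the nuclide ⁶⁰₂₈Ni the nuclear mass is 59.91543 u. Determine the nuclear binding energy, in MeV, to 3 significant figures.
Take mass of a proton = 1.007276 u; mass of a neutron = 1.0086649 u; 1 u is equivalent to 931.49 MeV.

The nucleus contains 28 protons and 60 − 28 = 32 neutrons.
Σm = 28·m_p + 32·m_n = 28.203728 + 32.2772768 = 60.4810048 u
Δm = 60.4810048 − 59.91543 = 0.5655748 u
Converting to energy: 0.5655748 u × 931.49 MeV/u = 526.827 MeV

527 MeV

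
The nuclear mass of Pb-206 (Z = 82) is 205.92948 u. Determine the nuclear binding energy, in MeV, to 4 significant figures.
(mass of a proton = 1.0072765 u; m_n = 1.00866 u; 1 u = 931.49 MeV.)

1622 MeV

The nucleus contains 82 protons and 206 − 82 = 124 neutrons.
Σm = 82·m_p + 124·m_n = 82.5966730 + 125.07384 = 207.6705130 u
Δm = 207.6705130 − 205.92948 = 1.7410330 u
Binding energy = Δm·c² = 1.7410330 × 931.49 MeV/u = 1621.75 MeV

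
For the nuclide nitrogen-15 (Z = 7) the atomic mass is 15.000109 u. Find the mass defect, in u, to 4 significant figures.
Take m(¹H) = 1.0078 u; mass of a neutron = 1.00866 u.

0.1238 u

With 7 protons and 8 neutrons (A = 15):
Mass of separated nucleons = 7(1.0078) + 8(1.00866) = 7.0546 + 8.06928 = 15.12388 u
The mass defect is 15.12388 − 15.000109 = 0.123771 u.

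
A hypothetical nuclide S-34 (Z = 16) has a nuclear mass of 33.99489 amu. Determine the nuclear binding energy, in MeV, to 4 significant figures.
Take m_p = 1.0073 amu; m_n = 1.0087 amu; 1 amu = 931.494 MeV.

259.4 MeV

Z = 16, so N = A − Z = 34 − 16 = 18.
Total constituent mass: 16 × 1.0073 + 18 × 1.0087 = 34.2734 amu
Δm = 34.2734 − 33.99489 = 0.27851 amu
E_B = 0.27851 × 931.494 = 259.430 MeV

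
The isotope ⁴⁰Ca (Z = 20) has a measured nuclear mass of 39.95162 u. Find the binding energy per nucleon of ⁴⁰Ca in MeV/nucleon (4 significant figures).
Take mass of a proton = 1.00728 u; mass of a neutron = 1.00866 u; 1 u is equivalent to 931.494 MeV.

8.551 MeV/nucleon

Σm = 20·m_p + 20·m_n = 20.14560 + 20.17320 = 40.31880 u
Δm = 40.31880 − 39.95162 = 0.36718 u
Binding energy = Δm·c² = 0.36718 × 931.494 MeV/u = 342.026 MeV
Per nucleon: 342.026 / 40 = 8.551 MeV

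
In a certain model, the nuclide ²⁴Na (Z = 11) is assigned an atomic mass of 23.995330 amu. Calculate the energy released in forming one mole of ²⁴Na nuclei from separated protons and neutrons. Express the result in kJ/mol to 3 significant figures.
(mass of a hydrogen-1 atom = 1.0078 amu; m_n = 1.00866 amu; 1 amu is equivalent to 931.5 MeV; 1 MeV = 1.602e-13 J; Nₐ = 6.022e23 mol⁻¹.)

Total constituent mass: 11 × 1.0078 + 13 × 1.00866 = 24.19838 amu
The mass defect is 24.19838 − 23.995330 = 0.203050 amu.
Converting to energy: 0.203050 amu × 931.5 MeV/amu = 189.141 MeV
Per nucleus in joules: 189.141 MeV × 1.602e-13 J/MeV = 3.0300e-11 J
Per mole: 3.0300e-11 J × 6.022e23 mol⁻¹ = 1.8247e+13 J/mol

1.82e+10 kJ/mol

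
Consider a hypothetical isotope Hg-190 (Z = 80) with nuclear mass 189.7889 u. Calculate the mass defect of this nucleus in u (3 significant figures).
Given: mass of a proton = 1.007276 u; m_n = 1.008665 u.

The nucleus contains 80 protons and 190 − 80 = 110 neutrons.
Mass of separated nucleons = 80(1.007276) + 110(1.008665) = 80.582080 + 110.953150 = 191.535230 u
Δm = 191.535230 − 189.7889 = 1.746330 u

1.75 u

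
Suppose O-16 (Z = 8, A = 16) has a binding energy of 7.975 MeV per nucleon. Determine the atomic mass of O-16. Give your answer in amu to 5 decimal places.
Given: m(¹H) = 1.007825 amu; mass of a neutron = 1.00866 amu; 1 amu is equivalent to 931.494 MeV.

Total binding energy = 16 × 7.975 = 127.600 MeV
Mass defect = 127.600 MeV / (931.494 MeV/amu) = 0.1369842 amu
Constituent mass = 8(1.007825) + 8(1.00866) = 16.131880 amu
Atomic mass = 16.131880 − 0.1369842 = 15.9948958 amu ≈ 15.99490 amu (to 5 decimal places)

15.99490 amu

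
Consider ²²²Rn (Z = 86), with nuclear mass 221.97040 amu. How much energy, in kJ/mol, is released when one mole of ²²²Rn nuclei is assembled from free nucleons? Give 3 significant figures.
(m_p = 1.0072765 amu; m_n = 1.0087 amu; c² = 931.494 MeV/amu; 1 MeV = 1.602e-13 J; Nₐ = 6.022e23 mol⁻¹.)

1.65e+11 kJ/mol

Z = 86, so N = A − Z = 222 − 86 = 136.
Total constituent mass: 86 × 1.0072765 + 136 × 1.0087 = 223.8089790 amu
The mass defect is 223.8089790 − 221.97040 = 1.8385790 amu.
Converting to energy: 1.8385790 amu × 931.494 MeV/amu = 1712.63 MeV
Per nucleus in joules: 1712.63 MeV × 1.602e-13 J/MeV = 2.7436e-10 J
Per mole: 2.7436e-10 J × 6.022e23 mol⁻¹ = 1.6522e+14 J/mol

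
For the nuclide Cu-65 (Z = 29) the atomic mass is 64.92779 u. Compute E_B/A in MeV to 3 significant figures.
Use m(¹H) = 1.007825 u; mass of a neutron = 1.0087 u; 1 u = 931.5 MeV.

8.78 MeV/nucleon

Total constituent mass: 29 × 1.007825 + 36 × 1.0087 = 65.540125 u
Δm = 65.540125 − 64.92779 = 0.612335 u
Binding energy = Δm·c² = 0.612335 × 931.5 MeV/u = 570.390 MeV
Dividing by A = 65 gives 8.775 MeV per nucleon.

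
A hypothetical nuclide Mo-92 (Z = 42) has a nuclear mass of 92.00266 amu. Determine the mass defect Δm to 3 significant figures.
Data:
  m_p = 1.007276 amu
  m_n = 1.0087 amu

With 42 protons and 50 neutrons (A = 92):
Σm = 42·m_p + 50·m_n = 42.305592 + 50.4350 = 92.740592 amu
Δm = 92.740592 − 92.00266 = 0.737932 amu

0.738 amu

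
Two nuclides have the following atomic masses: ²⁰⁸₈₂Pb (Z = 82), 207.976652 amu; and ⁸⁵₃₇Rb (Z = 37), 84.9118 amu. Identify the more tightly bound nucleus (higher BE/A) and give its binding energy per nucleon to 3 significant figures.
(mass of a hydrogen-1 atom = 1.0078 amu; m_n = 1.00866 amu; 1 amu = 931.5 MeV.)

²⁰⁸₈₂Pb: Σm = 82(1.0078) + 126(1.00866) = 209.73076 amu; Δm = 1.754108 amu; E_B = 1634.0 MeV; E_B/A = 7.856 MeV
⁸⁵₃₇Rb: Σm = 37(1.0078) + 48(1.00866) = 85.70428 amu; Δm = 0.79248 amu; E_B = 738.195 MeV; E_B/A = 8.6846 MeV
⁸⁵₃₇Rb has the higher binding energy per nucleon, so it is the more tightly bound nucleus.

⁸⁵₃₇Rb; 8.68 MeV/nucleon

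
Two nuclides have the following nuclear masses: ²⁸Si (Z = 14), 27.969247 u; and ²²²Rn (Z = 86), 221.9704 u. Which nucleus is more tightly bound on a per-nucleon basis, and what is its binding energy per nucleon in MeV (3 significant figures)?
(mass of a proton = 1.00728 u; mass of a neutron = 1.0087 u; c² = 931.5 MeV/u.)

²⁸Si; 8.47 MeV/nucleon

²⁸Si: Σm = 14(1.00728) + 14(1.0087) = 28.22372 u; Δm = 0.254473 u; E_B = 237.04 MeV; E_B/A = 8.466 MeV
²²²Rn: Σm = 86(1.00728) + 136(1.0087) = 223.80928 u; Δm = 1.83888 u; E_B = 1712.9 MeV; E_B/A = 7.716 MeV
²⁸Si has the higher binding energy per nucleon, so it is the more tightly bound nucleus.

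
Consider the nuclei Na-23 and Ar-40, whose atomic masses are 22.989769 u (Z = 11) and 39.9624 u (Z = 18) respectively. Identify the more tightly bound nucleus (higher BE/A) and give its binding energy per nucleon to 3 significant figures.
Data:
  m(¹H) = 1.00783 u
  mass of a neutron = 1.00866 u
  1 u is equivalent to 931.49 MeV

Ar-40; 8.59 MeV/nucleon

Na-23: Σm = 11(1.00783) + 12(1.00866) = 23.19005 u; Δm = 0.200281 u; E_B = 186.56 MeV; E_B/A = 8.111 MeV
Ar-40: Σm = 18(1.00783) + 22(1.00866) = 40.33146 u; Δm = 0.36906 u; E_B = 343.776 MeV; E_B/A = 8.594 MeV
Ar-40 has the higher binding energy per nucleon, so it is the more tightly bound nucleus.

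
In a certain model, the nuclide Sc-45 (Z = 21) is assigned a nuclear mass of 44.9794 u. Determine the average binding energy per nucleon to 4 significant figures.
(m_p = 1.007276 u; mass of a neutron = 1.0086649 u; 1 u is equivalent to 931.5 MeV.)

7.894 MeV/nucleon

Σm = 21·m_p + 24·m_n = 21.152796 + 24.2079576 = 45.3607536 u
Δm = 45.3607536 − 44.9794 = 0.3813536 u
E_B = 0.3813536 × 931.5 = 355.231 MeV
Per nucleon: 355.231 / 45 = 7.894 MeV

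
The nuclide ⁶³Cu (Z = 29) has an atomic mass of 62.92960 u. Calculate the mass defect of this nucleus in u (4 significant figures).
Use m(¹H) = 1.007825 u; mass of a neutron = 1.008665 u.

With 29 protons and 34 neutrons (A = 63):
Total constituent mass: 29 × 1.007825 + 34 × 1.008665 = 63.521535 u
The mass defect is 63.521535 − 62.92960 = 0.591935 u.

0.5919 u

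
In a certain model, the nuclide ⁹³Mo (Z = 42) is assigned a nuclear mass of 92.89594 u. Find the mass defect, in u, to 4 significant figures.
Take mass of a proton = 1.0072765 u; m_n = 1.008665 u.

0.8516 u

Mass of separated nucleons = 42(1.0072765) + 51(1.008665) = 42.3056130 + 51.441915 = 93.7475280 u
The mass defect is 93.7475280 − 92.89594 = 0.8515880 u.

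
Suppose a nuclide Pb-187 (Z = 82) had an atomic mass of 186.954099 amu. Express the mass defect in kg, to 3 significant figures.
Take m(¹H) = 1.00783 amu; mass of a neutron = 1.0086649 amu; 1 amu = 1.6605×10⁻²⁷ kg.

Z = 82, so N = A − Z = 187 − 82 = 105.
Total constituent mass: 82 × 1.00783 + 105 × 1.0086649 = 188.5518745 amu
Mass defect Δm = 188.5518745 − 186.954099 = 1.5977755 amu
In SI units: 1.5977755 amu × 1.6605×10⁻²⁷ kg/amu = 2.6531e-27 kg

2.65e-27 kg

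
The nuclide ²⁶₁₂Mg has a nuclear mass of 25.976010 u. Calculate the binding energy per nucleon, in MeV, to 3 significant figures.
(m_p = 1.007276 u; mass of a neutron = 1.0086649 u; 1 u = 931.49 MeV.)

Total constituent mass: 12 × 1.007276 + 14 × 1.0086649 = 26.2086206 u
Mass defect Δm = 26.2086206 − 25.976010 = 0.2326106 u
Converting to energy: 0.2326106 u × 931.49 MeV/u = 216.674 MeV
Per nucleon: 216.674 / 26 = 8.334 MeV

8.33 MeV/nucleon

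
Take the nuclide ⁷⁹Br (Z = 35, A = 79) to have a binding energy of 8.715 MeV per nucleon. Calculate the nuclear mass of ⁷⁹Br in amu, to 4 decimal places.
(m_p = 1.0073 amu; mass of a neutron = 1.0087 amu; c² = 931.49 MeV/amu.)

78.8992 amu

Total binding energy = 79 × 8.715 = 688.485 MeV
Mass defect = 688.485 MeV / (931.49 MeV/amu) = 0.739122 amu
Constituent mass = 35(1.0073) + 44(1.0087) = 79.6383 amu
Nuclear mass = 79.6383 − 0.739122 = 78.899178 amu ≈ 78.8992 amu (to 4 decimal places)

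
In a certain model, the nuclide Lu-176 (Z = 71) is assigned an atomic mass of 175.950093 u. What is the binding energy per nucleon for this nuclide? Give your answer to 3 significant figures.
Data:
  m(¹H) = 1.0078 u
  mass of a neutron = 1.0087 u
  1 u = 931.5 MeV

The nucleus contains 71 protons and 176 − 71 = 105 neutrons.
Total constituent mass: 71 × 1.0078 + 105 × 1.0087 = 177.4673 u
The mass defect is 177.4673 − 175.950093 = 1.517207 u.
Binding energy = Δm·c² = 1.517207 × 931.5 MeV/u = 1413.28 MeV
Per nucleon: 1413.28 / 176 = 8.030 MeV

8.03 MeV/nucleon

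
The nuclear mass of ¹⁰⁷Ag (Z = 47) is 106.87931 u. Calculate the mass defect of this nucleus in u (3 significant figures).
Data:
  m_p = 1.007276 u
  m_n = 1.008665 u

Total constituent mass: 47 × 1.007276 + 60 × 1.008665 = 107.861872 u
Δm = 107.861872 − 106.87931 = 0.982562 u

0.983 u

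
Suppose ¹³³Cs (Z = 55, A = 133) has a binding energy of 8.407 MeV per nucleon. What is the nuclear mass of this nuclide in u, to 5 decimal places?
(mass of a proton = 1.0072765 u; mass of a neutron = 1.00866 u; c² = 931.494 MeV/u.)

Total binding energy = 133 × 8.407 = 1118.131 MeV
Mass defect = 1118.131 MeV / (931.494 MeV/u) = 1.2003631 u
Constituent mass = 55(1.0072765) + 78(1.00866) = 134.0756875 u
Nuclear mass = 134.0756875 − 1.2003631 = 132.8753244 u ≈ 132.87532 u (to 5 decimal places)

132.87532 u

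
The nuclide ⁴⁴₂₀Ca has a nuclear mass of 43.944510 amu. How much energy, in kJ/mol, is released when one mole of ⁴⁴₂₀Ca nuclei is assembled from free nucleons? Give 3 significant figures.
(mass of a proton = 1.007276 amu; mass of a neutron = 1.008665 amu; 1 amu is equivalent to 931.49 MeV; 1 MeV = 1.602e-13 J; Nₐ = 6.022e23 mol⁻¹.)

3.68e+10 kJ/mol

Σm = 20·m_p + 24·m_n = 20.145520 + 24.207960 = 44.353480 amu
Δm = 44.353480 − 43.944510 = 0.408970 amu
Converting to energy: 0.408970 amu × 931.49 MeV/amu = 380.951 MeV
Per nucleus in joules: 380.951 MeV × 1.602e-13 J/MeV = 6.1028e-11 J
Per mole: 6.1028e-11 J × 6.022e23 mol⁻¹ = 3.6751e+13 J/mol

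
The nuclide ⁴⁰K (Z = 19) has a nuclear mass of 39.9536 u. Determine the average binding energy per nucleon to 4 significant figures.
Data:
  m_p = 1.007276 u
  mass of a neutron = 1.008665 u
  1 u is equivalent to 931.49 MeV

8.537 MeV/nucleon

The nucleus contains 19 protons and 40 − 19 = 21 neutrons.
Σm = 19·m_p + 21·m_n = 19.138244 + 21.181965 = 40.320209 u
The mass defect is 40.320209 − 39.9536 = 0.366609 u.
E_B = 0.366609 × 931.49 = 341.493 MeV
Per nucleon: 341.493 / 40 = 8.537 MeV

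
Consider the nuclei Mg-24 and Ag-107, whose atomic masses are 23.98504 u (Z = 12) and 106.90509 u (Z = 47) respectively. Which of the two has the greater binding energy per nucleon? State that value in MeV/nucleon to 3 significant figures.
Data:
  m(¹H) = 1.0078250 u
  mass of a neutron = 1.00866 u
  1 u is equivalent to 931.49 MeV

Ag-107; 8.55 MeV/nucleon

Mg-24: Σm = 12(1.0078250) + 12(1.00866) = 24.1978200 u; Δm = 0.2127800 u; E_B = 198.20 MeV; E_B/A = 8.258 MeV
Ag-107: Σm = 47(1.0078250) + 60(1.00866) = 107.8873750 u; Δm = 0.9822850 u; E_B = 914.99 MeV; E_B/A = 8.551 MeV
Ag-107 has the higher binding energy per nucleon, so it is the more tightly bound nucleus.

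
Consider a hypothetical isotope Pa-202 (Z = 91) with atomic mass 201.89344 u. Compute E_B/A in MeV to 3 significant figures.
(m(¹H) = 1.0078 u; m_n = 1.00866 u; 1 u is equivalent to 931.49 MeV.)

The nucleus contains 91 protons and 202 − 91 = 111 neutrons.
Total constituent mass: 91 × 1.0078 + 111 × 1.00866 = 203.67106 u
The mass defect is 203.67106 − 201.89344 = 1.77762 u.
E_B = 1.77762 × 931.49 = 1655.84 MeV
Per nucleon: 1655.84 / 202 = 8.197 MeV

8.20 MeV/nucleon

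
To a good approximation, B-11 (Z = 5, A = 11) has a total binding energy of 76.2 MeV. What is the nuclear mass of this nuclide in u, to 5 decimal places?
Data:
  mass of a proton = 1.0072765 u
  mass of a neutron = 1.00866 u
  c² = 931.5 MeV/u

Mass defect = 76.2 MeV / (931.5 MeV/u) = 0.0818035 u
Constituent mass = 5(1.0072765) + 6(1.00866) = 11.0883425 u
Nuclear mass = 11.0883425 − 0.0818035 = 11.0065390 u ≈ 11.00654 u (to 5 decimal places)

11.00654 u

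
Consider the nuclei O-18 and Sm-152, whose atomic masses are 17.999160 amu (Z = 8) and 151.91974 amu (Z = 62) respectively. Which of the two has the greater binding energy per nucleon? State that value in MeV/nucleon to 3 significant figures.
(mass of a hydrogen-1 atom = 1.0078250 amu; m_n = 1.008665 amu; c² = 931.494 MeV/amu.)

Sm-152; 8.24 MeV/nucleon

O-18: Σm = 8(1.0078250) + 10(1.008665) = 18.1492500 amu; Δm = 0.1500900 amu; E_B = 139.81 MeV; E_B/A = 7.767 MeV
Sm-152: Σm = 62(1.0078250) + 90(1.008665) = 153.2650000 amu; Δm = 1.3452600 amu; E_B = 1253.1 MeV; E_B/A = 8.244 MeV
Sm-152 has the higher binding energy per nucleon, so it is the more tightly bound nucleus.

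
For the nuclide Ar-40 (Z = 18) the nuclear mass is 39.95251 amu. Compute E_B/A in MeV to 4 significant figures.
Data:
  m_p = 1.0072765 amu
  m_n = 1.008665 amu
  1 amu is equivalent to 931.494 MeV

8.595 MeV/nucleon

The nucleus contains 18 protons and 40 − 18 = 22 neutrons.
Mass of separated nucleons = 18(1.0072765) + 22(1.008665) = 18.1309770 + 22.190630 = 40.3216070 amu
Mass defect Δm = 40.3216070 − 39.95251 = 0.3690970 amu
Converting to energy: 0.3690970 amu × 931.494 MeV/amu = 343.812 MeV
Per nucleon: 343.812 / 40 = 8.595 MeV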